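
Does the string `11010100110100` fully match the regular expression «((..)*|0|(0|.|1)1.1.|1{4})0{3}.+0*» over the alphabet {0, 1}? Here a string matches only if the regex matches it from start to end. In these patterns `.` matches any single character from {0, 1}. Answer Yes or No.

No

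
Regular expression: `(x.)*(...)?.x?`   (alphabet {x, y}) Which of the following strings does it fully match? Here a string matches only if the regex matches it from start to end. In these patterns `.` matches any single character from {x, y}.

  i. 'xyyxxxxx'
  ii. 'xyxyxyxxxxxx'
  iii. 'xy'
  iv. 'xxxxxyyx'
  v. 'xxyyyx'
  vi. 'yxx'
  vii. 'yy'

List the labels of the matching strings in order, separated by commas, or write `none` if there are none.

ii, iv, v

i → no match
ii → match
iii → no match
iv → match
v → match
vi → no match
vii → no match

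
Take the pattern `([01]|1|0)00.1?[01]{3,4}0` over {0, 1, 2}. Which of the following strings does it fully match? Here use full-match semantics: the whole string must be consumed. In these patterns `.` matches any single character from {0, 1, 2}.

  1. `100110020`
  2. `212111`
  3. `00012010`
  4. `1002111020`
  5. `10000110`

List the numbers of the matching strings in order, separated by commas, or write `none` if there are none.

5

1 → no match
2 → no match — must end with `0`
3 → no match
4 → no match
5 → match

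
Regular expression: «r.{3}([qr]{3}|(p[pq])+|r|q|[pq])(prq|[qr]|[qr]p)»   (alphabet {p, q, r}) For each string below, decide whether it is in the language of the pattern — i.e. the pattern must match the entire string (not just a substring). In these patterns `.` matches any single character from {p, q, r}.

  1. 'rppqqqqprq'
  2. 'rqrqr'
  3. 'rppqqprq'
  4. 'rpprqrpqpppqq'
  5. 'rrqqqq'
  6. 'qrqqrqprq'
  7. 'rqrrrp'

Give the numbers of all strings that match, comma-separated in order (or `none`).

1 → match
2 → no match
3 → match
4 → no match
5 → match
6 → no match — must start with 'r'
7 → no match

1, 3, 5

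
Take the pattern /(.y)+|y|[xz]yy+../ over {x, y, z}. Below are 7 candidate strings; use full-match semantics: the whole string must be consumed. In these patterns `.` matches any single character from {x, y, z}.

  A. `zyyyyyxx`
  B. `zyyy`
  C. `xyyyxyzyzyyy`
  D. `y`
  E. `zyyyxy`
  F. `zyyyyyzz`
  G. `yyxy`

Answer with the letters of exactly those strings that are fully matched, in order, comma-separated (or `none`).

A → match
B → match
C → match
D → match
E → match
F → match
G → match

A, B, C, D, E, F, G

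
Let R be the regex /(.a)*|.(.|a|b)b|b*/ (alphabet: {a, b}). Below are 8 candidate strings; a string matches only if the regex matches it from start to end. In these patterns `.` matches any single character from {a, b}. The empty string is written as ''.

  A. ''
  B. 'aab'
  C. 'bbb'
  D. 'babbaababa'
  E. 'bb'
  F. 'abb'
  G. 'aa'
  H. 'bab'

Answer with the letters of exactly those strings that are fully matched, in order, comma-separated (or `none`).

A → match
B → match
C → match
D → no match
E → match
F → match
G → match
H → match

A, B, C, E, F, G, H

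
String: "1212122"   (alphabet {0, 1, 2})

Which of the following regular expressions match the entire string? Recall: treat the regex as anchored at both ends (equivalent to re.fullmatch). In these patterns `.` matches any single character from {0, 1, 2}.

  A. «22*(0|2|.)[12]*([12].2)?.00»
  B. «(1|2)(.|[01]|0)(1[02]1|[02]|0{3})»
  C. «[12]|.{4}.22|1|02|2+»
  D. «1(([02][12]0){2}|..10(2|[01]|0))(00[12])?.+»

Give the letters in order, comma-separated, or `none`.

C

A → no match — must start with "2"
B → no match
C → match
D → no match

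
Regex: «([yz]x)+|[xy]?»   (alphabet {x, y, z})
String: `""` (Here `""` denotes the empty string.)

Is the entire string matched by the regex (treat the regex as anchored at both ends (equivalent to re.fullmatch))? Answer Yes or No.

Yes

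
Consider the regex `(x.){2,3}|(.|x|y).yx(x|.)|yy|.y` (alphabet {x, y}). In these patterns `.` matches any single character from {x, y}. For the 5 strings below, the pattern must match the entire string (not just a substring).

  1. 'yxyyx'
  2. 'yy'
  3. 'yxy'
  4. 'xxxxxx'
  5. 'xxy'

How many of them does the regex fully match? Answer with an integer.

2

1 → no match
2 → match
3 → no match
4 → match
5 → no match
Total matched: 2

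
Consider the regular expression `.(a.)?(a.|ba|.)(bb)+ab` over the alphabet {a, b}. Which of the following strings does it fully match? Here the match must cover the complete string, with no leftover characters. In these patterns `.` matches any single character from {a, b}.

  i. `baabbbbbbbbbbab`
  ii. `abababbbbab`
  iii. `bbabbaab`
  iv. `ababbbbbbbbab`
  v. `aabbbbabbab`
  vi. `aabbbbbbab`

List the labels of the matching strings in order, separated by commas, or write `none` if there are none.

i → match
ii. `abababbbbab` → no match
iii. `bbabbaab` → no match — must end with `bbab`
iv → match
v. `aabbbbabbab` → no match
vi. `aabbbbbbab` → match

i, iv, vi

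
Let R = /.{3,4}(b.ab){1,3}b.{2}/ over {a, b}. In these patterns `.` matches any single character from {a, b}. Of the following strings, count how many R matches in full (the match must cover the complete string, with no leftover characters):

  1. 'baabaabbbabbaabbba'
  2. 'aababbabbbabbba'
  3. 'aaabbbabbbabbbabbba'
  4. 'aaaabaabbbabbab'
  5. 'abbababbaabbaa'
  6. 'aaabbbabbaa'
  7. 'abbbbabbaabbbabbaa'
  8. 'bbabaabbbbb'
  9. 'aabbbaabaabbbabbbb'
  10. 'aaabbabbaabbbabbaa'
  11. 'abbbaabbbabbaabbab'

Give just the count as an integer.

1 → match
2 → match
3 → match
4 → match
5 → no match
6. 'aaabbbabbaa' → match
7 → match
8. 'bbabaabbbbb' → no match
9 → no match
10 → match
11 → match
Total matched: 8

8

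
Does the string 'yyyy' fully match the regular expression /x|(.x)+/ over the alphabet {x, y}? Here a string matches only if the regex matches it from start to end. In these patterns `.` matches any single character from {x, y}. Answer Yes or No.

No

Every match must end with 'x', but 'yyyy' does not.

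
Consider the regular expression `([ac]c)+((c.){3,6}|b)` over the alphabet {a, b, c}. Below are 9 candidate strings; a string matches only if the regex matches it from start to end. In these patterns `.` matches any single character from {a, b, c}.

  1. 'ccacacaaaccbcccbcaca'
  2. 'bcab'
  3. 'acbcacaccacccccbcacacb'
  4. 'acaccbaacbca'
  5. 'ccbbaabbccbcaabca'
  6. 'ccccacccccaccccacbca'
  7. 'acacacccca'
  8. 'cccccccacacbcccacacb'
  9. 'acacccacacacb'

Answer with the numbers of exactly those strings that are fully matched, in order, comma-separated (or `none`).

6, 9

1 → no match
2 → no match
3 → no match
4 → no match
5 → no match
6 → match
7 → no match
8 → no match
9 → match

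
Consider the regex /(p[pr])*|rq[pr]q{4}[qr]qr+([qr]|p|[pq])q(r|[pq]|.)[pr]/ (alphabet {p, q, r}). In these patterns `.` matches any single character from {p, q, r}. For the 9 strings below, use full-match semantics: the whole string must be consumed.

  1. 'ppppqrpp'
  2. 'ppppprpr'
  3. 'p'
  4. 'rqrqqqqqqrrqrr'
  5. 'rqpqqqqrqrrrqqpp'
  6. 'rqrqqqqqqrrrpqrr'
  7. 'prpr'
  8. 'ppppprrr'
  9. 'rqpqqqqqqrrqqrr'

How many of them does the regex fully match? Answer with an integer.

6

1 → no match
2 → match
3 → no match
4 → match
5 → match
6 → match
7 → match
8 → no match
9 → match
Total matched: 6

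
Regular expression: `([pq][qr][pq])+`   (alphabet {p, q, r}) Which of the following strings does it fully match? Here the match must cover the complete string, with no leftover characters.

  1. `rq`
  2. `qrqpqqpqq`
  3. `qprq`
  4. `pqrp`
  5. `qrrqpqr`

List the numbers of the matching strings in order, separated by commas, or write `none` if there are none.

2

1 → no match
2 → match
3 → no match
4 → no match
5 → no match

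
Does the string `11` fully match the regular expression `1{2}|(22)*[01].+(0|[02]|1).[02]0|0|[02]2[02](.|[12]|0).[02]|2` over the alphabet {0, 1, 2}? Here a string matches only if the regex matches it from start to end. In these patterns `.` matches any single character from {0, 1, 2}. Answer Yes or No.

Yes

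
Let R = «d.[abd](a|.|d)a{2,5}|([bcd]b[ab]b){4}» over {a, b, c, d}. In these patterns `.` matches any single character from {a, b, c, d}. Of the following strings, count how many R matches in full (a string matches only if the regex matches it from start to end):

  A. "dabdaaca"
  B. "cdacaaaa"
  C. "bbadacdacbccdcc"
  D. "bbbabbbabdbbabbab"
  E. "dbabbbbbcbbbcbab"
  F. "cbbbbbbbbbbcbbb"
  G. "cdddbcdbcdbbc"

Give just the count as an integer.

1

A. "dabdaaca" → no match
B. "cdacaaaa" → no match
C → no match
D → no match
E → match
F → no match
G → no match
Total matched: 1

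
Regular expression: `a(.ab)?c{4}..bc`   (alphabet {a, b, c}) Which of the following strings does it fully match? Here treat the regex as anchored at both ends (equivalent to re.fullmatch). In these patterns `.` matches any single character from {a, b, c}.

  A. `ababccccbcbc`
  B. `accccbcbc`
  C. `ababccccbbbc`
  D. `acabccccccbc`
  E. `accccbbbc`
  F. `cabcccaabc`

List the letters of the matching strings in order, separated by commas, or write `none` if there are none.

A → match
B → match
C → match
D → match
E → match
F → no match — must start with `a`

A, B, C, D, E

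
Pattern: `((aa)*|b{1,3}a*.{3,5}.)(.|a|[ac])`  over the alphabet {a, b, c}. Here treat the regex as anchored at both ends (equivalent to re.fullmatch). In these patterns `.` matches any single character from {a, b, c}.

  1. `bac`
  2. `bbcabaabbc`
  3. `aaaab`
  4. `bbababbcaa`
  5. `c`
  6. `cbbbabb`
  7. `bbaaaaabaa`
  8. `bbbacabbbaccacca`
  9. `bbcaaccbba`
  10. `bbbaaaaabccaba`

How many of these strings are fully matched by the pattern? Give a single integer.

1 → no match
2 → no match
3 → match
4 → match
5 → match
6 → no match
7 → match
8 → no match
9 → no match
10 → match
Total matched: 5

5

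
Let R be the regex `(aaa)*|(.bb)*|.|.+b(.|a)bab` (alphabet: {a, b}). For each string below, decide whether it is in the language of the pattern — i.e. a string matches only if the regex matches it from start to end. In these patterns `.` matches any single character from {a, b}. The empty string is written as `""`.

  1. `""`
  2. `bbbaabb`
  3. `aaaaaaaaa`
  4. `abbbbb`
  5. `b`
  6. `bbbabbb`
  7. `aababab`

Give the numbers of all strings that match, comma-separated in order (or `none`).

1 → match
2 → no match
3 → match
4 → match
5 → match
6 → no match
7 → match

1, 3, 4, 5, 7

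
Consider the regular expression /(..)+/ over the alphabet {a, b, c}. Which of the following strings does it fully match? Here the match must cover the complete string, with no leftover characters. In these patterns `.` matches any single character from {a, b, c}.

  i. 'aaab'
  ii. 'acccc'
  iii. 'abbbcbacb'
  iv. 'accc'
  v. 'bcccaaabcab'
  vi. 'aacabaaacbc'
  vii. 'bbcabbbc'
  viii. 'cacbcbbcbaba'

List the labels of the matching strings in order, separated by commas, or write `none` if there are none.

i, iv, vii, viii

i → match
ii → no match
iii → no match
iv → match
v → no match
vi → no match
vii → match
viii → match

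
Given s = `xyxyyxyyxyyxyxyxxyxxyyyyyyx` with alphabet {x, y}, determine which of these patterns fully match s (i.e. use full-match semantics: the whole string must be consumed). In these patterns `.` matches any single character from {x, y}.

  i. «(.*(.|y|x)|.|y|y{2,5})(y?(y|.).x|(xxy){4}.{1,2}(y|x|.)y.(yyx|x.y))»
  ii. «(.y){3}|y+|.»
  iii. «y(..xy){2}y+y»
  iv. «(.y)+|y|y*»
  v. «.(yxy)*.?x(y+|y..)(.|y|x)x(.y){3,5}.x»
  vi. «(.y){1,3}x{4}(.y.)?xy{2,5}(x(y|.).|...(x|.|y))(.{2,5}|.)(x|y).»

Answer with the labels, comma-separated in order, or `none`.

i → match
ii → no match
iii → no match — must start with `y`
iv → no match
v → match
vi → no match

i, v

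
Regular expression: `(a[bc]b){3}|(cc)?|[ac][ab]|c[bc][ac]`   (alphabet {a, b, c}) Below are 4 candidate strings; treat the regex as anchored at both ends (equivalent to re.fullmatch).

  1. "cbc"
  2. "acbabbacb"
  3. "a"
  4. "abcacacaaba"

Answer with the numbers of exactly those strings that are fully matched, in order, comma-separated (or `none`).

1, 2

1 → match
2 → match
3 → no match
4 → no match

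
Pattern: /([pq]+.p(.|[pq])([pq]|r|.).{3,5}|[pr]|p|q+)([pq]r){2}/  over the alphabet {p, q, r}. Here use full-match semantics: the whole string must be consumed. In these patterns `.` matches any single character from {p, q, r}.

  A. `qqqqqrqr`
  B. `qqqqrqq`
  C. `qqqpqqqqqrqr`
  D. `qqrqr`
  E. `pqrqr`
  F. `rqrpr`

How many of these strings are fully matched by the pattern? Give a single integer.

A → match
B → no match — must end with `r`
C → no match
D → match
E → match
F → match
Total matched: 4

4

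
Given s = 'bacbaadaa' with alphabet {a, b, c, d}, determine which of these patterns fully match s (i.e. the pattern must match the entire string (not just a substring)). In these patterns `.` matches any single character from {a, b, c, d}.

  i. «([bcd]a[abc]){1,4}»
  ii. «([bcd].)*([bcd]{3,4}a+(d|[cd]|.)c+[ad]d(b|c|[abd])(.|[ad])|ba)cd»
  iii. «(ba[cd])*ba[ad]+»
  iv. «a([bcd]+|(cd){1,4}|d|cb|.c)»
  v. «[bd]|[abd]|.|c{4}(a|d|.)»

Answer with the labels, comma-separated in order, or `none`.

i, iii

i → match
ii → no match — must end with 'cd'
iii → match
iv → no match — must start with 'a'
v → no match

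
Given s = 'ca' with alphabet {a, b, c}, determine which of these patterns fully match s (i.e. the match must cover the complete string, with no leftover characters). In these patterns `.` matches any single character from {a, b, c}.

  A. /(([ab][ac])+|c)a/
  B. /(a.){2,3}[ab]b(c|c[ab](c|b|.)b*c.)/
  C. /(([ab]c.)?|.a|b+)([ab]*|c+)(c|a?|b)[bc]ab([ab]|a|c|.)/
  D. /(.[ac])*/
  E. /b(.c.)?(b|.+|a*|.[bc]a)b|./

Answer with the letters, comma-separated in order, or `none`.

A, D

A → match
B → no match — must start with 'a'
C → no match
D → match
E → no match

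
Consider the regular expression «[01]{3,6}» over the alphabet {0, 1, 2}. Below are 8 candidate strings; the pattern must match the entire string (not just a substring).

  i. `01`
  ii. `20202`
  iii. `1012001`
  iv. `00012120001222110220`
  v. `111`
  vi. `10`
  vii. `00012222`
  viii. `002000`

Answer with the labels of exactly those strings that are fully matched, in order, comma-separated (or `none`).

i. `01` → no match
ii. `20202` → no match
iii. `1012001` → no match
iv → no match
v. `111` → match
vi. `10` → no match
vii. `00012222` → no match
viii. `002000` → no match

v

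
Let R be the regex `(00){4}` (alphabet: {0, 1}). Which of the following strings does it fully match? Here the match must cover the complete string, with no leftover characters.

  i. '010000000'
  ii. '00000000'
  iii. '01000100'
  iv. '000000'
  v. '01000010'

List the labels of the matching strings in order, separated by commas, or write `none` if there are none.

i. '010000000' → no match — must start with '00'
ii. '00000000' → match
iii. '01000100' → no match — must start with '00'
iv. '000000' → no match
v. '01000010' → no match — must start with '00'

ii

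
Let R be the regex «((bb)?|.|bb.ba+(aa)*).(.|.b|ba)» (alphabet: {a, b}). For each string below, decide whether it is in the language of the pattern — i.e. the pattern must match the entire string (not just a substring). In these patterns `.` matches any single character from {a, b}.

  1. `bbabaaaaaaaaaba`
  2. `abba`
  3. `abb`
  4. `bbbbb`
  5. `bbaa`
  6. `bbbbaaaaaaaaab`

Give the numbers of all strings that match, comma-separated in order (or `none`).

1 → match
2. `abba` → match
3. `abb` → match
4. `bbbbb` → match
5. `bbaa` → match
6 → match

1, 2, 3, 4, 5, 6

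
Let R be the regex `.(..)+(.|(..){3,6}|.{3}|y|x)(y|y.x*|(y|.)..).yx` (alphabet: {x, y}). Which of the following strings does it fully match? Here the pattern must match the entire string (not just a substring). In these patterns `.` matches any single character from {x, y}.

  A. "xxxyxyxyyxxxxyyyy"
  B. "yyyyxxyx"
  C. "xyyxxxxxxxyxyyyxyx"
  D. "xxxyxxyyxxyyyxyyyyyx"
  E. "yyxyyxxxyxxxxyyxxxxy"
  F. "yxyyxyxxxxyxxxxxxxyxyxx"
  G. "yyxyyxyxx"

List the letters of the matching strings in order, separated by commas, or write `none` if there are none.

A → no match — must end with "yx"
B → no match
C → match
D → match
E → no match — must end with "yx"
F → no match — must end with "yx"
G → no match — must end with "yx"

C, D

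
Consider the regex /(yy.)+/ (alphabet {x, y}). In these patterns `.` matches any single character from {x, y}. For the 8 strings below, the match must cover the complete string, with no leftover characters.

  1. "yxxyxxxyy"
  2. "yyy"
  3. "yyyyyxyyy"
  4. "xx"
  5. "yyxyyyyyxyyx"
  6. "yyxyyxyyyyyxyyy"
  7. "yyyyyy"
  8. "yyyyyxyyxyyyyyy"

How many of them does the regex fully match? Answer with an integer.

6

1 → no match — must start with "yy"
2 → match
3 → match
4 → no match — must start with "yy"
5 → match
6 → match
7 → match
8 → match
Total matched: 6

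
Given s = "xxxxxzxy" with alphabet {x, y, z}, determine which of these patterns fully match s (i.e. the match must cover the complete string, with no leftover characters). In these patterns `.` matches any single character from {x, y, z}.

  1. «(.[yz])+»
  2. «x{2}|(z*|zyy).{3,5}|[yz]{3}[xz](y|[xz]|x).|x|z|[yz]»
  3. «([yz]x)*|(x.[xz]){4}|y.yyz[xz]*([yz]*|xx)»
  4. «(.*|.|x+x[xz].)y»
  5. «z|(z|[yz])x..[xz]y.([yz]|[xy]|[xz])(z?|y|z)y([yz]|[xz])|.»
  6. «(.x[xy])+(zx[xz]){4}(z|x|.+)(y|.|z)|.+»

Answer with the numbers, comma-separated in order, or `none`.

4, 6

1 → no match
2 → no match
3 → no match
4 → match
5 → no match
6 → match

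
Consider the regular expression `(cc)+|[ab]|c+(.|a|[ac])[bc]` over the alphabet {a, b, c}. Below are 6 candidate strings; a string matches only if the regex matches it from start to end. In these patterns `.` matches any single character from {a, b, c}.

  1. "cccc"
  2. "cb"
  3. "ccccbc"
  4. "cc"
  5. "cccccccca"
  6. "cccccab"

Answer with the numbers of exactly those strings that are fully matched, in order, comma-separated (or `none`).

1, 3, 4, 6

1 → match
2 → no match
3 → match
4 → match
5 → no match
6 → match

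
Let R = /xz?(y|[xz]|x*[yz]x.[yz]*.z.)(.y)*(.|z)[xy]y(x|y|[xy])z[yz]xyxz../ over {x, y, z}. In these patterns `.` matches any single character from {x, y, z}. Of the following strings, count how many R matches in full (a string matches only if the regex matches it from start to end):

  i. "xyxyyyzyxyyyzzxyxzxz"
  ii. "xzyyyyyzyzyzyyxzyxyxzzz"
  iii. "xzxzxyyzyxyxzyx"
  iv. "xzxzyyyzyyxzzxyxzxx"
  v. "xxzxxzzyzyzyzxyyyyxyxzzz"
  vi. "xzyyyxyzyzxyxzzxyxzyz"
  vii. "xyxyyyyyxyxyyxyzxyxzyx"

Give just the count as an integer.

5

i → match
ii → match
iii → match
iv → match
v → no match
vi → match
vii → no match
Total matched: 5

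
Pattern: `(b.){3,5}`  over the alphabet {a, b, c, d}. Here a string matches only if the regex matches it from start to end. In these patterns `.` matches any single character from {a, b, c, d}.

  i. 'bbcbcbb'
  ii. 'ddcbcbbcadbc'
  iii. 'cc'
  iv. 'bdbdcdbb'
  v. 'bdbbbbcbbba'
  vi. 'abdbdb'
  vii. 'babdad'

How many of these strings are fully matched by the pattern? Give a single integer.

i. 'bbcbcbb' → no match
ii. 'ddcbcbbcadbc' → no match — must start with 'b'
iii. 'cc' → no match — must start with 'b'
iv. 'bdbdcdbb' → no match
v. 'bdbbbbcbbba' → no match
vi. 'abdbdb' → no match — must start with 'b'
vii. 'babdad' → no match
Total matched: 0

0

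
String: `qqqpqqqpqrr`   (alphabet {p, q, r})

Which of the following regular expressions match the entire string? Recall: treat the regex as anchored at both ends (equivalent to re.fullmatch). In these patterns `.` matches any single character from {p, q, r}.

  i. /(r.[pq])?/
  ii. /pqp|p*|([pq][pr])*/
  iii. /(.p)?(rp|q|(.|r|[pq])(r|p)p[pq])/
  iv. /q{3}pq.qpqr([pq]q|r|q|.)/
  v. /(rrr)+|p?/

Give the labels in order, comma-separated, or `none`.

i → no match
ii → no match
iii → no match
iv → match
v → no match

iv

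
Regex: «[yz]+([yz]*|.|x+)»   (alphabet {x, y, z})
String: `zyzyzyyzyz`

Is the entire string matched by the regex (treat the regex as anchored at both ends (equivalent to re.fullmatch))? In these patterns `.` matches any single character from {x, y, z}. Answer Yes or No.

Yes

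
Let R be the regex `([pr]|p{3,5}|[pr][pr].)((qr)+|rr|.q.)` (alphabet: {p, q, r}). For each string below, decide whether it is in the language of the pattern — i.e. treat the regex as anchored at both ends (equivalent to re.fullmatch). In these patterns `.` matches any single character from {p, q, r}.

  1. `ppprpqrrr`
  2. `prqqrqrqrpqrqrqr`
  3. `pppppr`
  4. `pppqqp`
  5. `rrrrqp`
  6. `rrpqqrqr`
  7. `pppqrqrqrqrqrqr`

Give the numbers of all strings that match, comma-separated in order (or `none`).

1. `ppprpqrrr` → no match
2 → no match
3. `pppppr` → no match
4. `pppqqp` → match
5. `rrrrqp` → match
6. `rrpqqrqr` → no match
7 → match

4, 5, 7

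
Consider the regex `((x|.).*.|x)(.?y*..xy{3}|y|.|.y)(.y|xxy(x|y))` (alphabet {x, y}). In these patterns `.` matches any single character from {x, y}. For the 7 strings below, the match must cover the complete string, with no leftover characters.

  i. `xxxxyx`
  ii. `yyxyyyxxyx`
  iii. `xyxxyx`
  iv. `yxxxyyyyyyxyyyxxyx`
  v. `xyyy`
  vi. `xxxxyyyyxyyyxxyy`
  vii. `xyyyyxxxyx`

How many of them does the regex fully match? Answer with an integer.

7

i. `xxxxyx` → match
ii. `yyxyyyxxyx` → match
iii. `xyxxyx` → match
iv → match
v. `xyyy` → match
vi → match
vii. `xyyyyxxxyx` → match
Total matched: 7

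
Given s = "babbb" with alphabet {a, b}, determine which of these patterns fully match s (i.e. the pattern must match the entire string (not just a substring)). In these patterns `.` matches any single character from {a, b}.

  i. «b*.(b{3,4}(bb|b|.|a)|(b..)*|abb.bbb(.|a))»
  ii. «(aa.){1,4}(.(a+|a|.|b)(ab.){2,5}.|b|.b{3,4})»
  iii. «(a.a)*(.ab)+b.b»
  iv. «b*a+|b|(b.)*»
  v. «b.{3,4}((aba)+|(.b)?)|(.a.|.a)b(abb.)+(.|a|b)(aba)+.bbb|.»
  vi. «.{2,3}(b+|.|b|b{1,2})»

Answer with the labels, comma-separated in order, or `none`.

i, v, vi

i → match
ii → no match — must start with "aa"
iii → no match
iv → no match
v → match
vi → match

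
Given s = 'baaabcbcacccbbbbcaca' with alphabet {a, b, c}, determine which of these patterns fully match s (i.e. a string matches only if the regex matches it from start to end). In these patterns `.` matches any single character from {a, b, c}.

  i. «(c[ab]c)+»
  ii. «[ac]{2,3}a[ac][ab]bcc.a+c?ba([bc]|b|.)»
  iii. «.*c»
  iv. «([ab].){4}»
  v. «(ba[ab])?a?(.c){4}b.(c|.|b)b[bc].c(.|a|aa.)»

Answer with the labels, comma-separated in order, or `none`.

i → no match — must start with 'c'
ii → no match
iii → no match — must end with 'c'
iv → no match
v → match

v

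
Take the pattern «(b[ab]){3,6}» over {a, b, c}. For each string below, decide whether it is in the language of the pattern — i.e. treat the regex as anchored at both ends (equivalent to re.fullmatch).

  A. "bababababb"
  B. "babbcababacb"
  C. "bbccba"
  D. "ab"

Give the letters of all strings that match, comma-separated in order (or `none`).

A

A → match
B → no match
C → no match
D → no match — must start with "b"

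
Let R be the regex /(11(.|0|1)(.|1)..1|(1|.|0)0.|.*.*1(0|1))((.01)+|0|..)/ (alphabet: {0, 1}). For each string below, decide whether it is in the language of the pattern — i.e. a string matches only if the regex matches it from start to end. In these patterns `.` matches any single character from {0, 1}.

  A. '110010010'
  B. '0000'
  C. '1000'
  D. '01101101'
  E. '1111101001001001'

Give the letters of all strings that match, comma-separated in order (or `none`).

B, C, D, E

A. '110010010' → no match
B. '0000' → match
C. '1000' → match
D. '01101101' → match
E → match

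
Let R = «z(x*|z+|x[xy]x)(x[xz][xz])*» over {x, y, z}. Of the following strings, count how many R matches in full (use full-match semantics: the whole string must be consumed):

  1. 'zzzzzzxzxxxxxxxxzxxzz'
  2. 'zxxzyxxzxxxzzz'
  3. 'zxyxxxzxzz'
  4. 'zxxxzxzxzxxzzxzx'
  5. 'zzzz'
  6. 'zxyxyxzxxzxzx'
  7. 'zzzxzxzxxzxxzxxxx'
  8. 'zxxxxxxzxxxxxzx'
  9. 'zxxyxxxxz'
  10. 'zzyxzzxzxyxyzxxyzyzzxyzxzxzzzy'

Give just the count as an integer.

4

1 → match
2 → no match
3 → match
4 → no match
5 → match
6 → no match
7 → no match
8 → match
9 → no match
10 → no match
Total matched: 4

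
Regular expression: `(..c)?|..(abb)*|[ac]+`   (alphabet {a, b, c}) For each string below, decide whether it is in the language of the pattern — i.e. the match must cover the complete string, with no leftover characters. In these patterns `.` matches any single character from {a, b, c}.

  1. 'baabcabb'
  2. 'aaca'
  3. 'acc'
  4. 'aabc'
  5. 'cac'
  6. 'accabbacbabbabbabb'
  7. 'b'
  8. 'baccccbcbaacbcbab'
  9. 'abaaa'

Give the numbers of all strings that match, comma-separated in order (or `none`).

1 → no match
2 → match
3 → match
4 → no match
5 → match
6 → no match
7 → no match
8 → no match
9 → no match

2, 3, 5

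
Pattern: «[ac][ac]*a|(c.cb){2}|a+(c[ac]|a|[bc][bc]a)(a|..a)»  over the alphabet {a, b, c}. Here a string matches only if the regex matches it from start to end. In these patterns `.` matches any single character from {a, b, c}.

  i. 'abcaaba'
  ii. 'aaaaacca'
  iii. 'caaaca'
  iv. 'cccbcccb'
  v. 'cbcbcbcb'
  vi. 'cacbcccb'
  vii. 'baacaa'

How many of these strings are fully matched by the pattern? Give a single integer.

i → match
ii → match
iii → match
iv → match
v → match
vi → match
vii → no match
Total matched: 6

6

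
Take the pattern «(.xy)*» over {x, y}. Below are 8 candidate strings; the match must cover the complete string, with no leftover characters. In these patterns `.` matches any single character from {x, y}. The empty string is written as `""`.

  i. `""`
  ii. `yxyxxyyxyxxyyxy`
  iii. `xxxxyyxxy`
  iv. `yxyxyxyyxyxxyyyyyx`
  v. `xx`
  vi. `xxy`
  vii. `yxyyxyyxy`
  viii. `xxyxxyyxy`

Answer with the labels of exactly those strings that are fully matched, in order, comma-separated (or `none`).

i, ii, vi, vii, viii

i. `""` → match
ii → match
iii. `xxxxyyxxy` → no match
iv → no match
v. `xx` → no match
vi. `xxy` → match
vii. `yxyyxyyxy` → match
viii. `xxyxxyyxy` → match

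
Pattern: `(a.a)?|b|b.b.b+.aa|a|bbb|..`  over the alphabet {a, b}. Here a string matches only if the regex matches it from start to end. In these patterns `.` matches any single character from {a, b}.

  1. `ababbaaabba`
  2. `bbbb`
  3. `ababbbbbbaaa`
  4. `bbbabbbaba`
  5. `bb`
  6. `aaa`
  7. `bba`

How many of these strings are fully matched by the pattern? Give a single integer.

1. `ababbaaabba` → no match
2. `bbbb` → no match
3. `ababbbbbbaaa` → no match
4. `bbbabbbaba` → no match
5. `bb` → match
6. `aaa` → match
7. `bba` → no match
Total matched: 2

2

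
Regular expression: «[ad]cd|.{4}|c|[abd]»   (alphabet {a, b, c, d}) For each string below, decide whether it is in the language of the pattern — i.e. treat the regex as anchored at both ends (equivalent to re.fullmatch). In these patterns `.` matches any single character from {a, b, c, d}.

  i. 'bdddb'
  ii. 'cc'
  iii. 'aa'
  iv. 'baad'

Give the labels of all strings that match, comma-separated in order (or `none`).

iv

i → no match
ii → no match
iii → no match
iv → match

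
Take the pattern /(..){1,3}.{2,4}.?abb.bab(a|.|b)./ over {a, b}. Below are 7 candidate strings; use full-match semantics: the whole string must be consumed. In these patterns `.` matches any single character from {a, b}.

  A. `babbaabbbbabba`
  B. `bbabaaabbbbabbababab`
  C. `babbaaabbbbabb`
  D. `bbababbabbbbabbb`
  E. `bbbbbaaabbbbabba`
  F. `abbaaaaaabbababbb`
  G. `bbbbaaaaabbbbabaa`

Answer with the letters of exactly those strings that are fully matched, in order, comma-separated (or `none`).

A, B, D, E, F, G

A → match
B → match
C → no match
D → match
E → match
F → match
G → match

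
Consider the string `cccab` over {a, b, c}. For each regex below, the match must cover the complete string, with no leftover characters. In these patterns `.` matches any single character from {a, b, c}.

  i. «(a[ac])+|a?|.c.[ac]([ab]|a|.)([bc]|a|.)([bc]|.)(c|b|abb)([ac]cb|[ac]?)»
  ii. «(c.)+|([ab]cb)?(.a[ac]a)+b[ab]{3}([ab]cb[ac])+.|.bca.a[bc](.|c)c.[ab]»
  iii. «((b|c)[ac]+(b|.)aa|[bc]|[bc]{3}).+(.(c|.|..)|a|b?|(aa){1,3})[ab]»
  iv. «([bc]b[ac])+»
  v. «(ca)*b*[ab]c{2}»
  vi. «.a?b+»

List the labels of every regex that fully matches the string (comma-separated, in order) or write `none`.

i → no match
ii → no match
iii → match
iv → no match
v → no match — must end with `c`
vi → no match

iii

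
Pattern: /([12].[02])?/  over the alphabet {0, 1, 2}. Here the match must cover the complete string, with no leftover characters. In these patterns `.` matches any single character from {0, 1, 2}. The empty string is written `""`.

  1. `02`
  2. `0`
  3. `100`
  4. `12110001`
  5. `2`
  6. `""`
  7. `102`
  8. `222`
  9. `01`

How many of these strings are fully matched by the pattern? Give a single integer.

4

1. `02` → no match
2. `0` → no match
3. `100` → match
4. `12110001` → no match
5. `2` → no match
6. `""` → match
7. `102` → match
8. `222` → match
9. `01` → no match
Total matched: 4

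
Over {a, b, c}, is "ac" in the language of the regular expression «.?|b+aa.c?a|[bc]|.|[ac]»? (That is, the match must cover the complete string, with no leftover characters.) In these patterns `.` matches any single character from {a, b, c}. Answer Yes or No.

No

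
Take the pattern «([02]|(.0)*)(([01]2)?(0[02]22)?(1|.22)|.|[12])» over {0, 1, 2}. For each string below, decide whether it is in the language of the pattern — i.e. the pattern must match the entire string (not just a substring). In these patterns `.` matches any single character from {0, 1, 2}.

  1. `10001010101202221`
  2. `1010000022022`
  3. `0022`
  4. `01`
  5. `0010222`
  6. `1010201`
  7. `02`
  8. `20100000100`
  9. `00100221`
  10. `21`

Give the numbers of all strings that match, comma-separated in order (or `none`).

1, 2, 3, 4, 5, 6, 7, 8, 10

1 → match
2 → match
3. `0022` → match
4. `01` → match
5. `0010222` → match
6. `1010201` → match
7. `02` → match
8. `20100000100` → match
9. `00100221` → no match
10. `21` → match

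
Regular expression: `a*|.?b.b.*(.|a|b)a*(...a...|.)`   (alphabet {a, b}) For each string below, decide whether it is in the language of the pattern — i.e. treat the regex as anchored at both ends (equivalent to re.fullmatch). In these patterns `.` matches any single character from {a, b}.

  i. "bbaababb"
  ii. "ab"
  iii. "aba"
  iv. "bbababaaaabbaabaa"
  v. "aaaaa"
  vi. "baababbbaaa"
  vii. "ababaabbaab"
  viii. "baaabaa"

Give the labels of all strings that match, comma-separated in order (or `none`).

i → no match
ii → no match
iii → no match
iv → match
v → match
vi → no match
vii → match
viii → no match

iv, v, vii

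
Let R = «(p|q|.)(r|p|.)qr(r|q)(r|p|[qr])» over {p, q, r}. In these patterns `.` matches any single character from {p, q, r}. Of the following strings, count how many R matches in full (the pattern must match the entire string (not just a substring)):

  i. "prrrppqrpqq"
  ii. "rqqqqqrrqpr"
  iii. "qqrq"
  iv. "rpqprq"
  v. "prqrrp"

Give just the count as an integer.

i → no match
ii → no match
iii → no match
iv → no match
v → match
Total matched: 1

1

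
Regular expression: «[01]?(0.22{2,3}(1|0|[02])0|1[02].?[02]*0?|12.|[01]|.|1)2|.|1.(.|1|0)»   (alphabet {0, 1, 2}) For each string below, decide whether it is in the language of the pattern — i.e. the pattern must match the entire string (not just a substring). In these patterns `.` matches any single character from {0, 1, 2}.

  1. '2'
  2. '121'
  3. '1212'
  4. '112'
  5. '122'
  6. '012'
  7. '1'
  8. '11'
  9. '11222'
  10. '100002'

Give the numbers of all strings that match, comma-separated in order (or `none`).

1 → match
2 → match
3 → match
4 → match
5 → match
6 → match
7 → match
8 → no match
9 → match
10 → match

1, 2, 3, 4, 5, 6, 7, 9, 10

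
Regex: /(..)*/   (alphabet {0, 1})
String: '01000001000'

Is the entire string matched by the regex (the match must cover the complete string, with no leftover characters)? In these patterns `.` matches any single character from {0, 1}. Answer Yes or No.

No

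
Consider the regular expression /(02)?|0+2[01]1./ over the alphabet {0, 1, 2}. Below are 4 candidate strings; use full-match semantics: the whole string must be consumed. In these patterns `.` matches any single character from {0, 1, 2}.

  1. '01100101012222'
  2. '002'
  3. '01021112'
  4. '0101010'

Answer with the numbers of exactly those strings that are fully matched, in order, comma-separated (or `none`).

none

1 → no match
2. '002' → no match
3. '01021112' → no match
4. '0101010' → no match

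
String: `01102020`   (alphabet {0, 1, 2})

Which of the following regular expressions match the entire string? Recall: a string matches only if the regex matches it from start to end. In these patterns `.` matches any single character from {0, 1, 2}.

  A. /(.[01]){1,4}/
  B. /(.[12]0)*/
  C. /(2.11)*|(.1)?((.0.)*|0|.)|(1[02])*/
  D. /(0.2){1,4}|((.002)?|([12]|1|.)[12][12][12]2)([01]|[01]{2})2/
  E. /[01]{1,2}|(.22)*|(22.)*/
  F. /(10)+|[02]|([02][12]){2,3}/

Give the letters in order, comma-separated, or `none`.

A → match
B → no match
C → no match
D → no match — must end with `2`
E → no match
F → no match

A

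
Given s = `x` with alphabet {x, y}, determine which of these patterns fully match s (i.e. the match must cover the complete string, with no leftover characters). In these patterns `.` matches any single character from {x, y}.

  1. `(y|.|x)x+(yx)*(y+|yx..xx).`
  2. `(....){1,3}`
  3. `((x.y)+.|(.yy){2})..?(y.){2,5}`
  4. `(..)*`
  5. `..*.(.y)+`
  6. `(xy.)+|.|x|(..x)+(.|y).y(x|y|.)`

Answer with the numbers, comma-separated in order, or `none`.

6

1 → no match
2 → no match
3 → no match
4 → no match
5 → no match — must end with `y`
6 → match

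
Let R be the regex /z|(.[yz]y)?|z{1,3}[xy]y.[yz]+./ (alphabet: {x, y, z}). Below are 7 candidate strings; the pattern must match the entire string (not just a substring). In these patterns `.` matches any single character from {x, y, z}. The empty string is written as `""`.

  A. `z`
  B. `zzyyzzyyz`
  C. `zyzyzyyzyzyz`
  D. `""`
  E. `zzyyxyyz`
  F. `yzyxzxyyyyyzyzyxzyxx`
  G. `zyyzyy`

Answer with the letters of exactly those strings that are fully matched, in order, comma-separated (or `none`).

A, B, D, E, G

A → match
B → match
C → no match
D → match
E → match
F → no match
G → match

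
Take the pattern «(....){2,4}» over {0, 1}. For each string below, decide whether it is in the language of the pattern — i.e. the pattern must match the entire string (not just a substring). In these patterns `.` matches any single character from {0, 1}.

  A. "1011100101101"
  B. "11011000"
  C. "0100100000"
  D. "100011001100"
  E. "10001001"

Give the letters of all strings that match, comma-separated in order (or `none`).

B, D, E

A → no match
B → match
C → no match
D → match
E → match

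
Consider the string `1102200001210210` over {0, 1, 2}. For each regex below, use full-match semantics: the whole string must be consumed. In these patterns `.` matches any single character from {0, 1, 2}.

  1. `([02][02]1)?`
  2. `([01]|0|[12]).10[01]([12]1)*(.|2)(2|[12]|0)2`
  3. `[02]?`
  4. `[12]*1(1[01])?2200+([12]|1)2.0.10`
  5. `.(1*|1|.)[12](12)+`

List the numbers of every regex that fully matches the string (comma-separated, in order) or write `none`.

1 → no match
2 → no match — must end with `2`
3 → no match
4 → match
5 → no match — must end with `12`

4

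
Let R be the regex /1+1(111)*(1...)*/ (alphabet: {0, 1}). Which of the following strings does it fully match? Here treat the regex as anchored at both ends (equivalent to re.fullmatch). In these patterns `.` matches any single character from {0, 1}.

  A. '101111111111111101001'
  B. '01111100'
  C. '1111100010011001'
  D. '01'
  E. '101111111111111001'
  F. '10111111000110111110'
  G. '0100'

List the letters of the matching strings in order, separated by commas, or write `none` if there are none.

A → no match
B → no match — must start with '1'
C → match
D → no match — must start with '1'
E → no match
F → no match
G → no match — must start with '1'

C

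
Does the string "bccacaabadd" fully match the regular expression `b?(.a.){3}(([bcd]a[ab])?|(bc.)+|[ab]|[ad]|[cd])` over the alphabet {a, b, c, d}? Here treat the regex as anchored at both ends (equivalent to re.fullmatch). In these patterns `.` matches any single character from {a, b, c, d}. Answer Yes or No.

No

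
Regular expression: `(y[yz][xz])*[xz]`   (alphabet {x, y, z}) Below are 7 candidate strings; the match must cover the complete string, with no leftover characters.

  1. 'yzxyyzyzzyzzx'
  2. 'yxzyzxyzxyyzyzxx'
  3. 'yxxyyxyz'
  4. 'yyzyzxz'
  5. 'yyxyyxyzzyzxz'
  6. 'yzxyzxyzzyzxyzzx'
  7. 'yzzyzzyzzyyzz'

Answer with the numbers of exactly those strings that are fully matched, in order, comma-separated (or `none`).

1, 4, 5, 6, 7

1 → match
2 → no match
3 → no match
4 → match
5 → match
6 → match
7 → match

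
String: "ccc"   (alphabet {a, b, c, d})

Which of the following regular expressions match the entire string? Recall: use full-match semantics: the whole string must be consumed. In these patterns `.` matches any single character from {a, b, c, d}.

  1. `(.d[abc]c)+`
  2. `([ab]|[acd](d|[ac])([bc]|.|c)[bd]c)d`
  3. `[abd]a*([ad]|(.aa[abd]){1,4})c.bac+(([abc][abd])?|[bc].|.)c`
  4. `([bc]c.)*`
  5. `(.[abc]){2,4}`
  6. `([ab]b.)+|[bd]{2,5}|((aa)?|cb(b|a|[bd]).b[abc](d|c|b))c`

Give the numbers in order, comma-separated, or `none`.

1 → no match
2 → no match — must end with "d"
3 → no match
4 → match
5 → no match
6 → no match

4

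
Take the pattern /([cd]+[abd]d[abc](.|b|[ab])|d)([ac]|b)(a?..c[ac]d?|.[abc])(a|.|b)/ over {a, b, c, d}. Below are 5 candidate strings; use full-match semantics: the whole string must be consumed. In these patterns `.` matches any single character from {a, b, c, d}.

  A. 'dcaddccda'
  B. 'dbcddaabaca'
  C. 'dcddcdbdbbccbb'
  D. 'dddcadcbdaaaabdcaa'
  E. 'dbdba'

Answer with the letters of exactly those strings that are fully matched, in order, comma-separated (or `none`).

A, C, E

A. 'dcaddccda' → match
B. 'dbcddaabaca' → no match
C → match
D → no match
E. 'dbdba' → match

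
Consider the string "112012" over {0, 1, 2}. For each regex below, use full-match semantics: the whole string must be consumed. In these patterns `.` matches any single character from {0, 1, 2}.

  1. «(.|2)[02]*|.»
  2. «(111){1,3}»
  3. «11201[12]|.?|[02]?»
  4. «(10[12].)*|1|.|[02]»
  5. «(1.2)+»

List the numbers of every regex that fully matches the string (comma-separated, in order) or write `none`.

3

1 → no match
2 → no match — must start with "111"
3 → match
4 → no match
5 → no match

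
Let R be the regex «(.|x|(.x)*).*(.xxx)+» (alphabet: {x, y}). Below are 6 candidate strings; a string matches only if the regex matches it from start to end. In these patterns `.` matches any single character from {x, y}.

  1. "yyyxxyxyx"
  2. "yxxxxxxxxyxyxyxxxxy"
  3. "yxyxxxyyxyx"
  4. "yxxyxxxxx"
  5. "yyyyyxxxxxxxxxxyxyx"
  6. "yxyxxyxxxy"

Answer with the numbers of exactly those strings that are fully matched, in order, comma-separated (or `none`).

4

1 → no match — must end with "xxx"
2 → no match — must end with "xxx"
3 → no match — must end with "xxx"
4 → match
5 → no match — must end with "xxx"
6 → no match — must end with "xxx"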